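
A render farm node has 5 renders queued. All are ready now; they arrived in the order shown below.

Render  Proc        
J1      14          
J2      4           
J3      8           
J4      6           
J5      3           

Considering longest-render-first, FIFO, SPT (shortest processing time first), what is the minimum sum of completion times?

79

LPT (decreasing processing time): J1 J3 J4 J2 J5.
J1: 0→14
J3: 14→22
J4: 22→28
J2: 28→32
J5: 32→35
Sum = 14+22+28+32+35 = 131.
FIFO (arrival order): J1 J2 J3 J4 J5.
J1: 0→14
J2: 14→18
J3: 18→26
J4: 26→32
J5: 32→35
Sum = 14+18+26+32+35 = 125.
SPT (increasing processing time): J5 J2 J4 J3 J1.
J5: 0→3
J2: 3→7
J4: 7→13
J3: 13→21
J1: 21→35
Sum = 3+7+13+21+35 = 79.
LPT 131, FIFO 125, SPT 79 → minimum 79.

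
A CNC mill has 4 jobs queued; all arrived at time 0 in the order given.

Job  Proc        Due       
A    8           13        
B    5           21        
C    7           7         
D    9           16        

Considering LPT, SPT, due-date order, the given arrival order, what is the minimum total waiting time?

LPT (decreasing processing time): D A C B.
D: waits 0, runs 0→9
A: waits 9, runs 9→17
C: waits 17, runs 17→24
B: waits 24, runs 24→29
Sum = 0+9+17+24 = 50.
SPT (increasing processing time): B C A D.
B: waits 0, runs 0→5
C: waits 5, runs 5→12
A: waits 12, runs 12→20
D: waits 20, runs 20→29
Sum = 0+5+12+20 = 37.
EDD (increasing due date): C A D B.
C: waits 0, runs 0→7
A: waits 7, runs 7→15
D: waits 15, runs 15→24
B: waits 24, runs 24→29
Sum = 0+7+15+24 = 46.
FIFO (arrival order): A B C D.
A: waits 0, runs 0→8
B: waits 8, runs 8→13
C: waits 13, runs 13→20
D: waits 20, runs 20→29
Sum = 0+8+13+20 = 41.
LPT 50, SPT 37, EDD 46, FIFO 41 → minimum 37.

37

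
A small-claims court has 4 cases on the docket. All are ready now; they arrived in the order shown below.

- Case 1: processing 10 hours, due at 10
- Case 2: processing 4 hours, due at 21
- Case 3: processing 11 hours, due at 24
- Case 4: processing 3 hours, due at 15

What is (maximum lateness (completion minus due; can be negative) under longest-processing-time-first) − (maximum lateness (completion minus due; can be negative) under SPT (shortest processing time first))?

LPT (decreasing processing time): Case 3 Case 1 Case 2 Case 4.
Case 3: 0→11, due 24, lateness -13
Case 1: 11→21, due 10, lateness 11
Case 2: 21→25, due 21, lateness 4
Case 4: 25→28, due 15, lateness 13
Maximum = 13.
SPT (increasing processing time): Case 4 Case 2 Case 1 Case 3.
Case 4: 0→3, due 15, lateness -12
Case 2: 3→7, due 21, lateness -14
Case 1: 7→17, due 10, lateness 7
Case 3: 17→28, due 24, lateness 4
Maximum = 7.
Difference = 13 − 7 = 6.

6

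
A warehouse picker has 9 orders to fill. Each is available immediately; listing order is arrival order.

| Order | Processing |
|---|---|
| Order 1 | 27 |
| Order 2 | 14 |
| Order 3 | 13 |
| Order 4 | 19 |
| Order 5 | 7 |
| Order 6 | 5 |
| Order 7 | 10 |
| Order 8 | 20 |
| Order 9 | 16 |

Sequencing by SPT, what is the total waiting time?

376

SPT (increasing processing time): Order 6 Order 5 Order 7 Order 3 Order 2 Order 9 Order 4 Order 8 Order 1.
Order 6: waits 0, runs 0→5
Order 5: waits 5, runs 5→12
Order 7: waits 12, runs 12→22
Order 3: waits 22, runs 22→35
Order 2: waits 35, runs 35→49
Order 9: waits 49, runs 49→65
Order 4: waits 65, runs 65→84
Order 8: waits 84, runs 84→104
Order 1: waits 104, runs 104→131
Sum = 0+5+12+22+35+49+65+84+104 = 376.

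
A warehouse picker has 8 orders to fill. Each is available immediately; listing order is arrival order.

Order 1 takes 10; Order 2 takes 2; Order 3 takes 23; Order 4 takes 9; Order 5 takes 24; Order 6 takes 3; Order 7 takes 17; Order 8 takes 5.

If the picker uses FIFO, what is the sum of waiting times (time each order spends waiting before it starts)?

FIFO (arrival order): Order 1 Order 2 Order 3 Order 4 Order 5 Order 6 Order 7 Order 8.
Order 1: waits 0, runs 0→10
Order 2: waits 10, runs 10→12
Order 3: waits 12, runs 12→35
Order 4: waits 35, runs 35→44
Order 5: waits 44, runs 44→68
Order 6: waits 68, runs 68→71
Order 7: waits 71, runs 71→88
Order 8: waits 88, runs 88→93
Sum = 0+10+12+35+44+68+71+88 = 328.

328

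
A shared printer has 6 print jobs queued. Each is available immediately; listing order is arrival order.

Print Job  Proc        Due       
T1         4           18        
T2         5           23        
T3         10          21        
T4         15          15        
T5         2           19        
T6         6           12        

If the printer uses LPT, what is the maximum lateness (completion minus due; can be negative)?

23

LPT (decreasing processing time): T4 T3 T6 T2 T1 T5.
T4: 0→15, due 15, lateness 0
T3: 15→25, due 21, lateness 4
T6: 25→31, due 12, lateness 19
T2: 31→36, due 23, lateness 13
T1: 36→40, due 18, lateness 22
T5: 40→42, due 19, lateness 23
Maximum = 23.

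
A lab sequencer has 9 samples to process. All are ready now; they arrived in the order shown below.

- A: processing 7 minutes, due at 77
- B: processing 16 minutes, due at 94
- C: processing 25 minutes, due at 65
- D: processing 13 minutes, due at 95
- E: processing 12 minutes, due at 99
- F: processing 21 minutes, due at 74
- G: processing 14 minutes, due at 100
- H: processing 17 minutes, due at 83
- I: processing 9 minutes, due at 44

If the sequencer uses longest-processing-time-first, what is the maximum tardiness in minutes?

LPT (decreasing processing time): C F H B G D E I A.
C: 0→25, due 65, tardiness 0
F: 25→46, due 74, tardiness 0
H: 46→63, due 83, tardiness 0
B: 63→79, due 94, tardiness 0
G: 79→93, due 100, tardiness 0
D: 93→106, due 95, tardiness 11
E: 106→118, due 99, tardiness 19
I: 118→127, due 44, tardiness 83
A: 127→134, due 77, tardiness 57
Maximum = 83.

83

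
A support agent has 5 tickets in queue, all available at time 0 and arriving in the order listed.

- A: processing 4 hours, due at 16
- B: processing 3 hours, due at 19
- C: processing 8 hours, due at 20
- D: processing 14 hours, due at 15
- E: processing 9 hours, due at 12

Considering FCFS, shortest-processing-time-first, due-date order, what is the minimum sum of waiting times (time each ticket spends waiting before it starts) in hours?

49

FIFO (arrival order): A B C D E.
A: waits 0, runs 0→4
B: waits 4, runs 4→7
C: waits 7, runs 7→15
D: waits 15, runs 15→29
E: waits 29, runs 29→38
Sum = 0+4+7+15+29 = 55.
SPT (increasing processing time): B A C E D.
B: waits 0, runs 0→3
A: waits 3, runs 3→7
C: waits 7, runs 7→15
E: waits 15, runs 15→24
D: waits 24, runs 24→38
Sum = 0+3+7+15+24 = 49.
EDD (increasing due date): E D A B C.
E: waits 0, runs 0→9
D: waits 9, runs 9→23
A: waits 23, runs 23→27
B: waits 27, runs 27→30
C: waits 30, runs 30→38
Sum = 0+9+23+27+30 = 89.
FIFO 55, SPT 49, EDD 89 → minimum 49.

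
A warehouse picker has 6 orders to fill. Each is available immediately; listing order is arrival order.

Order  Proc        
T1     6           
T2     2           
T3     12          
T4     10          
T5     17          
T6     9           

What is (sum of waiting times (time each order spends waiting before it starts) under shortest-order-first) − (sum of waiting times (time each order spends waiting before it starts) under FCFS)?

SPT (increasing processing time): T2 T1 T6 T4 T3 T5.
T2: waits 0, runs 0→2
T1: waits 2, runs 2→8
T6: waits 8, runs 8→17
T4: waits 17, runs 17→27
T3: waits 27, runs 27→39
T5: waits 39, runs 39→56
Sum = 0+2+8+17+27+39 = 93.
FIFO (arrival order): T1 T2 T3 T4 T5 T6.
T1: waits 0, runs 0→6
T2: waits 6, runs 6→8
T3: waits 8, runs 8→20
T4: waits 20, runs 20→30
T5: waits 30, runs 30→47
T6: waits 47, runs 47→56
Sum = 0+6+8+20+30+47 = 111.
Difference = 93 − 111 = -18.

-18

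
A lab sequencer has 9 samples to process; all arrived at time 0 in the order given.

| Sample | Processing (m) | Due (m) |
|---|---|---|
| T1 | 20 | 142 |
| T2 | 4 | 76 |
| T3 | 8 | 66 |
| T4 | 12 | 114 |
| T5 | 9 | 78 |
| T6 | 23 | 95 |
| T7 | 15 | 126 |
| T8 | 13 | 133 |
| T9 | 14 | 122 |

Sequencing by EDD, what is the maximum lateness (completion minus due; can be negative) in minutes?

-24

EDD (increasing due date): T3 T2 T5 T6 T4 T9 T7 T8 T1.
T3: 0→8, due 66, lateness -58
T2: 8→12, due 76, lateness -64
T5: 12→21, due 78, lateness -57
T6: 21→44, due 95, lateness -51
T4: 44→56, due 114, lateness -58
T9: 56→70, due 122, lateness -52
T7: 70→85, due 126, lateness -41
T8: 85→98, due 133, lateness -35
T1: 98→118, due 142, lateness -24
Maximum = -24.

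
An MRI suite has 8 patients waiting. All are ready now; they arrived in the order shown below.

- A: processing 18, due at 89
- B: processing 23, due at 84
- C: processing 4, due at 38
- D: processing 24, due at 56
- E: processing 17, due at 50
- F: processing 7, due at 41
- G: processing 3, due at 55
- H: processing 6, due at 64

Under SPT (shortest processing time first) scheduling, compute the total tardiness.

SPT (increasing processing time): G C H F E A B D.
G: 0→3, due 55, tardiness 0
C: 3→7, due 38, tardiness 0
H: 7→13, due 64, tardiness 0
F: 13→20, due 41, tardiness 0
E: 20→37, due 50, tardiness 0
A: 37→55, due 89, tardiness 0
B: 55→78, due 84, tardiness 0
D: 78→102, due 56, tardiness 46
Sum = 0+0+0+0+0+0+0+46 = 46.

46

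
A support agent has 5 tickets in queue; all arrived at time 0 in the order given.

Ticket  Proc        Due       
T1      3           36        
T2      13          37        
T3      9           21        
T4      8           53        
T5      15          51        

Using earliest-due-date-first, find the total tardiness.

0

EDD (increasing due date): T3 T1 T2 T5 T4.
T3: 0→9, due 21, tardiness 0
T1: 9→12, due 36, tardiness 0
T2: 12→25, due 37, tardiness 0
T5: 25→40, due 51, tardiness 0
T4: 40→48, due 53, tardiness 0
Sum = 0+0+0+0+0 = 0.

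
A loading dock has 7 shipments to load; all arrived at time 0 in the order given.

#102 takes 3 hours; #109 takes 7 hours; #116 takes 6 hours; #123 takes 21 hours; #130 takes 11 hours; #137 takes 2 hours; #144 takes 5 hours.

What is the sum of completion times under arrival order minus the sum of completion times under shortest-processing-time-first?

74

FIFO (arrival order): #102 #109 #116 #123 #130 #137 #144.
#102: 0→3
#109: 3→10
#116: 10→16
#123: 16→37
#130: 37→48
#137: 48→50
#144: 50→55
Sum = 3+10+16+37+48+50+55 = 219.
SPT (increasing processing time): #137 #102 #144 #116 #109 #130 #123.
#137: 0→2
#102: 2→5
#144: 5→10
#116: 10→16
#109: 16→23
#130: 23→34
#123: 34→55
Sum = 2+5+10+16+23+34+55 = 145.
Difference = 219 − 145 = 74.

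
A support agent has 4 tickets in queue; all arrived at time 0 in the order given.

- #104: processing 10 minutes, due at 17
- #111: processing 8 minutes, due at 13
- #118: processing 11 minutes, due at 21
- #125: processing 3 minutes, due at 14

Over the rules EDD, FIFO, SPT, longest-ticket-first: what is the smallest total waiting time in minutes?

EDD (increasing due date): #111 #125 #104 #118.
#111: waits 0, runs 0→8
#125: waits 8, runs 8→11
#104: waits 11, runs 11→21
#118: waits 21, runs 21→32
Sum = 0+8+11+21 = 40.
FIFO (arrival order): #104 #111 #118 #125.
#104: waits 0, runs 0→10
#111: waits 10, runs 10→18
#118: waits 18, runs 18→29
#125: waits 29, runs 29→32
Sum = 0+10+18+29 = 57.
SPT (increasing processing time): #125 #111 #104 #118.
#125: waits 0, runs 0→3
#111: waits 3, runs 3→11
#104: waits 11, runs 11→21
#118: waits 21, runs 21→32
Sum = 0+3+11+21 = 35.
LPT (decreasing processing time): #118 #104 #111 #125.
#118: waits 0, runs 0→11
#104: waits 11, runs 11→21
#111: waits 21, runs 21→29
#125: waits 29, runs 29→32
Sum = 0+11+21+29 = 61.
EDD 40, FIFO 57, SPT 35, LPT 61 → minimum 35.

35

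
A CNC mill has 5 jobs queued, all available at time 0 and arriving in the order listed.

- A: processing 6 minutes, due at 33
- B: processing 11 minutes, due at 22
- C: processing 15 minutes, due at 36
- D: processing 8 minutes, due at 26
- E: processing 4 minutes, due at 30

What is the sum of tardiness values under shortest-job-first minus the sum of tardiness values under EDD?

7

SPT (increasing processing time): E A D B C.
E: 0→4, due 30, tardiness 0
A: 4→10, due 33, tardiness 0
D: 10→18, due 26, tardiness 0
B: 18→29, due 22, tardiness 7
C: 29→44, due 36, tardiness 8
Sum = 0+0+0+7+8 = 15.
EDD (increasing due date): B D E A C.
B: 0→11, due 22, tardiness 0
D: 11→19, due 26, tardiness 0
E: 19→23, due 30, tardiness 0
A: 23→29, due 33, tardiness 0
C: 29→44, due 36, tardiness 8
Sum = 0+0+0+0+8 = 8.
Difference = 15 − 8 = 7.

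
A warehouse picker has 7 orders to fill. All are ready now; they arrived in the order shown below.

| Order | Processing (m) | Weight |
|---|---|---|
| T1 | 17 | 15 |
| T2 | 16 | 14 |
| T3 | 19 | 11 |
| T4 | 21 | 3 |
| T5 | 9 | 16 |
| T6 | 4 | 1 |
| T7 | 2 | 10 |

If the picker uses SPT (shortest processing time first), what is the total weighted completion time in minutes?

2421

SPT (increasing processing time): T7 T6 T5 T2 T1 T3 T4.
T7: finishes 2, weight 10, w·C = 20
T6: finishes 6, weight 1, w·C = 6
T5: finishes 15, weight 16, w·C = 240
T2: finishes 31, weight 14, w·C = 434
T1: finishes 48, weight 15, w·C = 720
T3: finishes 67, weight 11, w·C = 737
T4: finishes 88, weight 3, w·C = 264
Sum = 20+6+240+434+720+737+264 = 2421.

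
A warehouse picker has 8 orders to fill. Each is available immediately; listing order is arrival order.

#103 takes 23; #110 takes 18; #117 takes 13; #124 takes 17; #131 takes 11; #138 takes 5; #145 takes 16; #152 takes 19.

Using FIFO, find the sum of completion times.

FIFO (arrival order): #103 #110 #117 #124 #131 #138 #145 #152.
#103: 0→23
#110: 23→41
#117: 41→54
#124: 54→71
#131: 71→82
#138: 82→87
#145: 87→103
#152: 103→122
Sum = 23+41+54+71+82+87+103+122 = 583.

583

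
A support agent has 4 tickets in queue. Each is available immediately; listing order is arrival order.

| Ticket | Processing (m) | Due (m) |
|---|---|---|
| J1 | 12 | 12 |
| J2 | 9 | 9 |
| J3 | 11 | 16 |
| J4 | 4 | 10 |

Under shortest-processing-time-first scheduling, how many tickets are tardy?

SPT (increasing processing time): J4 J2 J3 J1.
J4: 0→4, due 10, tardiness 0
J2: 4→13, due 9, tardiness 4
J3: 13→24, due 16, tardiness 8
J1: 24→36, due 12, tardiness 24
Late tickets: 3.

3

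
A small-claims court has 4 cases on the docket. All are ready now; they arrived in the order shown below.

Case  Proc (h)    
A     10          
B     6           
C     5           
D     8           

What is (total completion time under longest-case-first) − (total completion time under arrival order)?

5

LPT (decreasing processing time): A D B C.
A: 0→10
D: 10→18
B: 18→24
C: 24→29
Sum = 10+18+24+29 = 81.
FIFO (arrival order): A B C D.
A: 0→10
B: 10→16
C: 16→21
D: 21→29
Sum = 10+16+21+29 = 76.
Difference = 81 − 76 = 5.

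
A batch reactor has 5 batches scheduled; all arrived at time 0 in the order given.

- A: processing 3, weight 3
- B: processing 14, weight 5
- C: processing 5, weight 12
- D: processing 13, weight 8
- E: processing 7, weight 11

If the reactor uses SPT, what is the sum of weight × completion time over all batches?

SPT (increasing processing time): A C E D B.
A: finishes 3, weight 3, w·C = 9
C: finishes 8, weight 12, w·C = 96
E: finishes 15, weight 11, w·C = 165
D: finishes 28, weight 8, w·C = 224
B: finishes 42, weight 5, w·C = 210
Sum = 9+96+165+224+210 = 704.

704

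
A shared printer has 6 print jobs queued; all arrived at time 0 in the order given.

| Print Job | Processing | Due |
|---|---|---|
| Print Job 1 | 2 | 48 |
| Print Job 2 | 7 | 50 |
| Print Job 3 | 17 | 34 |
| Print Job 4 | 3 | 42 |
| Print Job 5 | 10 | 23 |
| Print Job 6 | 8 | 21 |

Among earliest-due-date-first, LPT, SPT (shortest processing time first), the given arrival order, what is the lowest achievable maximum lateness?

1

EDD (increasing due date): Print Job 6 Print Job 5 Print Job 3 Print Job 4 Print Job 1 Print Job 2.
Print Job 6: 0→8, due 21, lateness -13
Print Job 5: 8→18, due 23, lateness -5
Print Job 3: 18→35, due 34, lateness 1
Print Job 4: 35→38, due 42, lateness -4
Print Job 1: 38→40, due 48, lateness -8
Print Job 2: 40→47, due 50, lateness -3
Maximum = 1.
LPT (decreasing processing time): Print Job 3 Print Job 5 Print Job 6 Print Job 2 Print Job 4 Print Job 1.
Print Job 3: 0→17, due 34, lateness -17
Print Job 5: 17→27, due 23, lateness 4
Print Job 6: 27→35, due 21, lateness 14
Print Job 2: 35→42, due 50, lateness -8
Print Job 4: 42→45, due 42, lateness 3
Print Job 1: 45→47, due 48, lateness -1
Maximum = 14.
SPT (increasing processing time): Print Job 1 Print Job 4 Print Job 2 Print Job 6 Print Job 5 Print Job 3.
Print Job 1: 0→2, due 48, lateness -46
Print Job 4: 2→5, due 42, lateness -37
Print Job 2: 5→12, due 50, lateness -38
Print Job 6: 12→20, due 21, lateness -1
Print Job 5: 20→30, due 23, lateness 7
Print Job 3: 30→47, due 34, lateness 13
Maximum = 13.
FIFO (arrival order): Print Job 1 Print Job 2 Print Job 3 Print Job 4 Print Job 5 Print Job 6.
Print Job 1: 0→2, due 48, lateness -46
Print Job 2: 2→9, due 50, lateness -41
Print Job 3: 9→26, due 34, lateness -8
Print Job 4: 26→29, due 42, lateness -13
Print Job 5: 29→39, due 23, lateness 16
Print Job 6: 39→47, due 21, lateness 26
Maximum = 26.
EDD 1, LPT 14, SPT 13, FIFO 26 → minimum 1.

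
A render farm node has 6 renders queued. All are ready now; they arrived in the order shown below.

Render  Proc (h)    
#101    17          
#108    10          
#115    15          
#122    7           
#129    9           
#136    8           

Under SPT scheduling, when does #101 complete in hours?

SPT (increasing processing time): #122 #136 #129 #108 #115 #101.
#122: 0→7
#136: 7→15
#129: 15→24
#108: 24→34
#115: 34→49
#101: 49→66

66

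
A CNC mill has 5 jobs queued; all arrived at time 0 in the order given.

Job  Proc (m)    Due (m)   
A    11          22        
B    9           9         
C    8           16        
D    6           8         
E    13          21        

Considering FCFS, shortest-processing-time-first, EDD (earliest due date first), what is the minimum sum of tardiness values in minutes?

52

FIFO (arrival order): A B C D E.
A: 0→11, due 22, tardiness 0
B: 11→20, due 9, tardiness 11
C: 20→28, due 16, tardiness 12
D: 28→34, due 8, tardiness 26
E: 34→47, due 21, tardiness 26
Sum = 0+11+12+26+26 = 75.
SPT (increasing processing time): D C B A E.
D: 0→6, due 8, tardiness 0
C: 6→14, due 16, tardiness 0
B: 14→23, due 9, tardiness 14
A: 23→34, due 22, tardiness 12
E: 34→47, due 21, tardiness 26
Sum = 0+0+14+12+26 = 52.
EDD (increasing due date): D B C E A.
D: 0→6, due 8, tardiness 0
B: 6→15, due 9, tardiness 6
C: 15→23, due 16, tardiness 7
E: 23→36, due 21, tardiness 15
A: 36→47, due 22, tardiness 25
Sum = 0+6+7+15+25 = 53.
FIFO 75, SPT 52, EDD 53 → minimum 52.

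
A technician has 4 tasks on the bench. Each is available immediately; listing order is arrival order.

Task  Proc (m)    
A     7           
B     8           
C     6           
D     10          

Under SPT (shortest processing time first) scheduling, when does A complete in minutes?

13

SPT (increasing processing time): C A B D.
C: 0→6
A: 6→13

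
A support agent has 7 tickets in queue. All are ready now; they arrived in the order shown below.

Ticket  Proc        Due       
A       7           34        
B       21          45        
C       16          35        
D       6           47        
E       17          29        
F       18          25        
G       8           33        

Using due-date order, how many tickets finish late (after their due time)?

EDD (increasing due date): F E G A C B D.
F: 0→18, due 25, tardiness 0
E: 18→35, due 29, tardiness 6
G: 35→43, due 33, tardiness 10
A: 43→50, due 34, tardiness 16
C: 50→66, due 35, tardiness 31
B: 66→87, due 45, tardiness 42
D: 87→93, due 47, tardiness 46
Late tickets: 6.

6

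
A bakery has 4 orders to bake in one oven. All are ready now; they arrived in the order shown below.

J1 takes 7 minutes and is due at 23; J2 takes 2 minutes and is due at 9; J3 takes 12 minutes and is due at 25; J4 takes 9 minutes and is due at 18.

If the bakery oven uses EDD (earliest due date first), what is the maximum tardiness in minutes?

EDD (increasing due date): J2 J4 J1 J3.
J2: 0→2, due 9, tardiness 0
J4: 2→11, due 18, tardiness 0
J1: 11→18, due 23, tardiness 0
J3: 18→30, due 25, tardiness 5
Maximum = 5.

5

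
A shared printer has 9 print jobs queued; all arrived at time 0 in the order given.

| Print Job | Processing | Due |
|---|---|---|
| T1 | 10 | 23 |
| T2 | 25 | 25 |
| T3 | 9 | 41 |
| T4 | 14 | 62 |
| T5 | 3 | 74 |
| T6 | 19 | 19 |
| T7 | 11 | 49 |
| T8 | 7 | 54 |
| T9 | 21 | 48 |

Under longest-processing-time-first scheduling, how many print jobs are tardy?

LPT (decreasing processing time): T2 T9 T6 T4 T7 T1 T3 T8 T5.
T2: 0→25, due 25, tardiness 0
T9: 25→46, due 48, tardiness 0
T6: 46→65, due 19, tardiness 46
T4: 65→79, due 62, tardiness 17
T7: 79→90, due 49, tardiness 41
T1: 90→100, due 23, tardiness 77
T3: 100→109, due 41, tardiness 68
T8: 109→116, due 54, tardiness 62
T5: 116→119, due 74, tardiness 45
Late print jobs: 7.

7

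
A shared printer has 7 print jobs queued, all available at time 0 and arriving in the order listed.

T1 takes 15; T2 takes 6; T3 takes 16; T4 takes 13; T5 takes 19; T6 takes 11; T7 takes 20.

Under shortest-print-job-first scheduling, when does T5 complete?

80

SPT (increasing processing time): T2 T6 T4 T1 T3 T5 T7.
T2: 0→6
T6: 6→17
T4: 17→30
T1: 30→45
T3: 45→61
T5: 61→80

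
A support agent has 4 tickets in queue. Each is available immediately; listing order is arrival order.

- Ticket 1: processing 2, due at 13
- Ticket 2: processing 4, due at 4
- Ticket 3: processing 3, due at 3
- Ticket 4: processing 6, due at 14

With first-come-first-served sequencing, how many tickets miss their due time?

3

FIFO (arrival order): Ticket 1 Ticket 2 Ticket 3 Ticket 4.
Ticket 1: 0→2, due 13, tardiness 0
Ticket 2: 2→6, due 4, tardiness 2
Ticket 3: 6→9, due 3, tardiness 6
Ticket 4: 9→15, due 14, tardiness 1
Late tickets: 3.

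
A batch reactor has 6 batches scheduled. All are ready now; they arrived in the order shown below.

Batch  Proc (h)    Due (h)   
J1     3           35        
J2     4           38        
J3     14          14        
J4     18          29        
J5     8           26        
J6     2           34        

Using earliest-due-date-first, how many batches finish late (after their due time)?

EDD (increasing due date): J3 J5 J4 J6 J1 J2.
J3: 0→14, due 14, tardiness 0
J5: 14→22, due 26, tardiness 0
J4: 22→40, due 29, tardiness 11
J6: 40→42, due 34, tardiness 8
J1: 42→45, due 35, tardiness 10
J2: 45→49, due 38, tardiness 11
Late batches: 4.

4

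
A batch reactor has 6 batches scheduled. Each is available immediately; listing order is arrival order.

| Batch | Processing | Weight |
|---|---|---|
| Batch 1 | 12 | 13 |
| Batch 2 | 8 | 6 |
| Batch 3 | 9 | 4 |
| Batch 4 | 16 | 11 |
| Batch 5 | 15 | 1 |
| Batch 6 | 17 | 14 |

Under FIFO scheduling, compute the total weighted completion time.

FIFO (arrival order): Batch 1 Batch 2 Batch 3 Batch 4 Batch 5 Batch 6.
Batch 1: finishes 12, weight 13, w·C = 156
Batch 2: finishes 20, weight 6, w·C = 120
Batch 3: finishes 29, weight 4, w·C = 116
Batch 4: finishes 45, weight 11, w·C = 495
Batch 5: finishes 60, weight 1, w·C = 60
Batch 6: finishes 77, weight 14, w·C = 1078
Sum = 156+120+116+495+60+1078 = 2025.

2025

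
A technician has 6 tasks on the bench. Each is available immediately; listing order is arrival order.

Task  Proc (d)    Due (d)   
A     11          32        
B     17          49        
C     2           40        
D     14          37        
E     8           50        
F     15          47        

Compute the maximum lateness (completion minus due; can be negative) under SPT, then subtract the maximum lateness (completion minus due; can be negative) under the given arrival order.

SPT (increasing processing time): C E A D F B.
C: 0→2, due 40, lateness -38
E: 2→10, due 50, lateness -40
A: 10→21, due 32, lateness -11
D: 21→35, due 37, lateness -2
F: 35→50, due 47, lateness 3
B: 50→67, due 49, lateness 18
Maximum = 18.
FIFO (arrival order): A B C D E F.
A: 0→11, due 32, lateness -21
B: 11→28, due 49, lateness -21
C: 28→30, due 40, lateness -10
D: 30→44, due 37, lateness 7
E: 44→52, due 50, lateness 2
F: 52→67, due 47, lateness 20
Maximum = 20.
Difference = 18 − 20 = -2.

-2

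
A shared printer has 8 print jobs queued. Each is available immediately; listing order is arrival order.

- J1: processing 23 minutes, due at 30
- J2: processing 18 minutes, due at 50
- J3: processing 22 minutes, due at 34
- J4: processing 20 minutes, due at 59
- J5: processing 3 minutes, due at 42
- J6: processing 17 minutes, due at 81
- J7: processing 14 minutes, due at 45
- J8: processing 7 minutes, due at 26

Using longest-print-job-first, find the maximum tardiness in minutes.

95

LPT (decreasing processing time): J1 J3 J4 J2 J6 J7 J8 J5.
J1: 0→23, due 30, tardiness 0
J3: 23→45, due 34, tardiness 11
J4: 45→65, due 59, tardiness 6
J2: 65→83, due 50, tardiness 33
J6: 83→100, due 81, tardiness 19
J7: 100→114, due 45, tardiness 69
J8: 114→121, due 26, tardiness 95
J5: 121→124, due 42, tardiness 82
Maximum = 95.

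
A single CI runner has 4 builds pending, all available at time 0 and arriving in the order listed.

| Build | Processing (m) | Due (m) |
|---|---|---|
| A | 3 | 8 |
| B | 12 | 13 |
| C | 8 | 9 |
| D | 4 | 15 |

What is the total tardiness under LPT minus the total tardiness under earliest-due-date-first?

15

LPT (decreasing processing time): B C D A.
B: 0→12, due 13, tardiness 0
C: 12→20, due 9, tardiness 11
D: 20→24, due 15, tardiness 9
A: 24→27, due 8, tardiness 19
Sum = 0+11+9+19 = 39.
EDD (increasing due date): A C B D.
A: 0→3, due 8, tardiness 0
C: 3→11, due 9, tardiness 2
B: 11→23, due 13, tardiness 10
D: 23→27, due 15, tardiness 12
Sum = 0+2+10+12 = 24.
Difference = 39 − 24 = 15.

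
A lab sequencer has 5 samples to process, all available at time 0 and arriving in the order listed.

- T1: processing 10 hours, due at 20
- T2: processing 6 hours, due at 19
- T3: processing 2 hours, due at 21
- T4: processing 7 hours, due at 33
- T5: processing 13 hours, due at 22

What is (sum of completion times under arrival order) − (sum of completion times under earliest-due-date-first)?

-2

FIFO (arrival order): T1 T2 T3 T4 T5.
T1: 0→10
T2: 10→16
T3: 16→18
T4: 18→25
T5: 25→38
Sum = 10+16+18+25+38 = 107.
EDD (increasing due date): T2 T1 T3 T5 T4.
T2: 0→6
T1: 6→16
T3: 16→18
T5: 18→31
T4: 31→38
Sum = 6+16+18+31+38 = 109.
Difference = 107 − 109 = -2.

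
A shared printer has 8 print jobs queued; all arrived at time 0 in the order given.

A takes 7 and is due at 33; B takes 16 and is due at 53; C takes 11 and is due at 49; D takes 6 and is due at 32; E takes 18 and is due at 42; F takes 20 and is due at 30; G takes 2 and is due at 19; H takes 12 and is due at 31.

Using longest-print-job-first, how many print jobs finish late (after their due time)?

6

LPT (decreasing processing time): F E B H C A D G.
F: 0→20, due 30, tardiness 0
E: 20→38, due 42, tardiness 0
B: 38→54, due 53, tardiness 1
H: 54→66, due 31, tardiness 35
C: 66→77, due 49, tardiness 28
A: 77→84, due 33, tardiness 51
D: 84→90, due 32, tardiness 58
G: 90→92, due 19, tardiness 73
Late print jobs: 6.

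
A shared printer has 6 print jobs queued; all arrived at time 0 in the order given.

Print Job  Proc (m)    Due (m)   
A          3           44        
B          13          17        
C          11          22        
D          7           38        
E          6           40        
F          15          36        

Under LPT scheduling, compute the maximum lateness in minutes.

LPT (decreasing processing time): F B C D E A.
F: 0→15, due 36, lateness -21
B: 15→28, due 17, lateness 11
C: 28→39, due 22, lateness 17
D: 39→46, due 38, lateness 8
E: 46→52, due 40, lateness 12
A: 52→55, due 44, lateness 11
Maximum = 17.

17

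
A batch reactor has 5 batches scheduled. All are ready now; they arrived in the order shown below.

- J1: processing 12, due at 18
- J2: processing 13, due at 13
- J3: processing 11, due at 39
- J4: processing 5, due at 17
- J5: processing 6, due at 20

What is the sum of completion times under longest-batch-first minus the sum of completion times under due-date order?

LPT (decreasing processing time): J2 J1 J3 J5 J4.
J2: 0→13
J1: 13→25
J3: 25→36
J5: 36→42
J4: 42→47
Sum = 13+25+36+42+47 = 163.
EDD (increasing due date): J2 J4 J1 J5 J3.
J2: 0→13
J4: 13→18
J1: 18→30
J5: 30→36
J3: 36→47
Sum = 13+18+30+36+47 = 144.
Difference = 163 − 144 = 19.

19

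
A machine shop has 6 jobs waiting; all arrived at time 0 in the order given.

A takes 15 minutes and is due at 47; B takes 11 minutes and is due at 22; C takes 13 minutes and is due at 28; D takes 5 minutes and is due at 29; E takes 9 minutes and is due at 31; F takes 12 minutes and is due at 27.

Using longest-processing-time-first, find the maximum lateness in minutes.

36

LPT (decreasing processing time): A C F B E D.
A: 0→15, due 47, lateness -32
C: 15→28, due 28, lateness 0
F: 28→40, due 27, lateness 13
B: 40→51, due 22, lateness 29
E: 51→60, due 31, lateness 29
D: 60→65, due 29, lateness 36
Maximum = 36.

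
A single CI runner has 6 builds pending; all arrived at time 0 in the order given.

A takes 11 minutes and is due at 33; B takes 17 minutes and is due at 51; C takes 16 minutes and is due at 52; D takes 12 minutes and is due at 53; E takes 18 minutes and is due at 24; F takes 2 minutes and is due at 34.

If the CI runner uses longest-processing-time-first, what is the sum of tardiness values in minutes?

93

LPT (decreasing processing time): E B C D A F.
E: 0→18, due 24, tardiness 0
B: 18→35, due 51, tardiness 0
C: 35→51, due 52, tardiness 0
D: 51→63, due 53, tardiness 10
A: 63→74, due 33, tardiness 41
F: 74→76, due 34, tardiness 42
Sum = 0+0+0+10+41+42 = 93.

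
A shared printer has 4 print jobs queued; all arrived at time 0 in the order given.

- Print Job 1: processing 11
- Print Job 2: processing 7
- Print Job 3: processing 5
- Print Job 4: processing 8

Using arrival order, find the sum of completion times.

FIFO (arrival order): Print Job 1 Print Job 2 Print Job 3 Print Job 4.
Print Job 1: 0→11
Print Job 2: 11→18
Print Job 3: 18→23
Print Job 4: 23→31
Sum = 11+18+23+31 = 83.

83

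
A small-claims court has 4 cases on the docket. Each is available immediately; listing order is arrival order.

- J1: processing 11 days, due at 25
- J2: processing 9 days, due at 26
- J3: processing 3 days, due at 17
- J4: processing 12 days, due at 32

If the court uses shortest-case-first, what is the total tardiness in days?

3

SPT (increasing processing time): J3 J2 J1 J4.
J3: 0→3, due 17, tardiness 0
J2: 3→12, due 26, tardiness 0
J1: 12→23, due 25, tardiness 0
J4: 23→35, due 32, tardiness 3
Sum = 0+0+0+3 = 3.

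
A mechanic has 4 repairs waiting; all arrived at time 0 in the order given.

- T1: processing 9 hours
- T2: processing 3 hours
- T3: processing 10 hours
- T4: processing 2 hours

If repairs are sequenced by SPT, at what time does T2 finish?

SPT (increasing processing time): T4 T2 T1 T3.
T4: 0→2
T2: 2→5

5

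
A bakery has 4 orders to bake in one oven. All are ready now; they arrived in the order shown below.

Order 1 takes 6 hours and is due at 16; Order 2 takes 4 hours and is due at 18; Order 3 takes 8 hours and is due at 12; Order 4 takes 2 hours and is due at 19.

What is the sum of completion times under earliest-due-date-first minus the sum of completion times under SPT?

20

EDD (increasing due date): Order 3 Order 1 Order 2 Order 4.
Order 3: 0→8
Order 1: 8→14
Order 2: 14→18
Order 4: 18→20
Sum = 8+14+18+20 = 60.
SPT (increasing processing time): Order 4 Order 2 Order 1 Order 3.
Order 4: 0→2
Order 2: 2→6
Order 1: 6→12
Order 3: 12→20
Sum = 2+6+12+20 = 40.
Difference = 60 − 40 = 20.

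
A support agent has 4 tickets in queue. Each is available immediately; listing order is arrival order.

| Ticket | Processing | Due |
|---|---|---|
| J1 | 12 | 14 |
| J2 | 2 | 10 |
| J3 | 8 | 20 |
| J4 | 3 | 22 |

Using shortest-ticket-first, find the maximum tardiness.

11

SPT (increasing processing time): J2 J4 J3 J1.
J2: 0→2, due 10, tardiness 0
J4: 2→5, due 22, tardiness 0
J3: 5→13, due 20, tardiness 0
J1: 13→25, due 14, tardiness 11
Maximum = 11.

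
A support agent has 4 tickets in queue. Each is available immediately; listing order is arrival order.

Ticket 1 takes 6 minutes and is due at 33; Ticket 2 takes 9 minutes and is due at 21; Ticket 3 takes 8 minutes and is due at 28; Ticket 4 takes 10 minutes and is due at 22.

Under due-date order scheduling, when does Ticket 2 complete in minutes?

9

EDD (increasing due date): Ticket 2 Ticket 4 Ticket 3 Ticket 1.
Ticket 2: 0→9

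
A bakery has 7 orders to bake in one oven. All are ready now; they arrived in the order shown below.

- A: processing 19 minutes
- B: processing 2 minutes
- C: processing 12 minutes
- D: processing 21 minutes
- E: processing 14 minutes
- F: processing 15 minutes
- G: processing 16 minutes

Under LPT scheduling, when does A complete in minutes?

40

LPT (decreasing processing time): D A G F E C B.
D: 0→21
A: 21→40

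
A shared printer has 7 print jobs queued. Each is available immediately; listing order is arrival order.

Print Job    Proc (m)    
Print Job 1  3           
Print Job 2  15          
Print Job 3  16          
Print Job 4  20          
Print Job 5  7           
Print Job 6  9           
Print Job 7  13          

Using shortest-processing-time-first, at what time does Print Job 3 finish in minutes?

SPT (increasing processing time): Print Job 1 Print Job 5 Print Job 6 Print Job 7 Print Job 2 Print Job 3 Print Job 4.
Print Job 1: 0→3
Print Job 5: 3→10
Print Job 6: 10→19
Print Job 7: 19→32
Print Job 2: 32→47
Print Job 3: 47→63

63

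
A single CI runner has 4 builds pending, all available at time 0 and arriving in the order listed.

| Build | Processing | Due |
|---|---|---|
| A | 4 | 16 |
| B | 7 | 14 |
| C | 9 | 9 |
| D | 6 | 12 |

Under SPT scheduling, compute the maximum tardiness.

SPT (increasing processing time): A D B C.
A: 0→4, due 16, tardiness 0
D: 4→10, due 12, tardiness 0
B: 10→17, due 14, tardiness 3
C: 17→26, due 9, tardiness 17
Maximum = 17.

17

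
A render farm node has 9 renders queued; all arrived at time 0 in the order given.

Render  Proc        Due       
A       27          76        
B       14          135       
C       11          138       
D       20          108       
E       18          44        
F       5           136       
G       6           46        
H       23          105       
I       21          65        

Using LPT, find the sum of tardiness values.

174

LPT (decreasing processing time): A H I D E B C G F.
A: 0→27, due 76, tardiness 0
H: 27→50, due 105, tardiness 0
I: 50→71, due 65, tardiness 6
D: 71→91, due 108, tardiness 0
E: 91→109, due 44, tardiness 65
B: 109→123, due 135, tardiness 0
C: 123→134, due 138, tardiness 0
G: 134→140, due 46, tardiness 94
F: 140→145, due 136, tardiness 9
Sum = 0+0+6+0+65+0+0+94+9 = 174.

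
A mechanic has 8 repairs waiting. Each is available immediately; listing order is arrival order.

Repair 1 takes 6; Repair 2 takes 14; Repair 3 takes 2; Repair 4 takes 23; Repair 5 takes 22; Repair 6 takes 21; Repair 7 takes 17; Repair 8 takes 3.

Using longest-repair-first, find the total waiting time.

LPT (decreasing processing time): Repair 4 Repair 5 Repair 6 Repair 7 Repair 2 Repair 1 Repair 8 Repair 3.
Repair 4: waits 0, runs 0→23
Repair 5: waits 23, runs 23→45
Repair 6: waits 45, runs 45→66
Repair 7: waits 66, runs 66→83
Repair 2: waits 83, runs 83→97
Repair 1: waits 97, runs 97→103
Repair 8: waits 103, runs 103→106
Repair 3: waits 106, runs 106→108
Sum = 0+23+45+66+83+97+103+106 = 523.

523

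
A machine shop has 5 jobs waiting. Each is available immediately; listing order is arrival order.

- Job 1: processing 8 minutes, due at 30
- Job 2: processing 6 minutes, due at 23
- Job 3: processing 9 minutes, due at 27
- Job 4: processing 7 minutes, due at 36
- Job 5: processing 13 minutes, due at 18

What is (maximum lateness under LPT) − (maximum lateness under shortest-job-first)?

-5

LPT (decreasing processing time): Job 5 Job 3 Job 1 Job 4 Job 2.
Job 5: 0→13, due 18, lateness -5
Job 3: 13→22, due 27, lateness -5
Job 1: 22→30, due 30, lateness 0
Job 4: 30→37, due 36, lateness 1
Job 2: 37→43, due 23, lateness 20
Maximum = 20.
SPT (increasing processing time): Job 2 Job 4 Job 1 Job 3 Job 5.
Job 2: 0→6, due 23, lateness -17
Job 4: 6→13, due 36, lateness -23
Job 1: 13→21, due 30, lateness -9
Job 3: 21→30, due 27, lateness 3
Job 5: 30→43, due 18, lateness 25
Maximum = 25.
Difference = 20 − 25 = -5.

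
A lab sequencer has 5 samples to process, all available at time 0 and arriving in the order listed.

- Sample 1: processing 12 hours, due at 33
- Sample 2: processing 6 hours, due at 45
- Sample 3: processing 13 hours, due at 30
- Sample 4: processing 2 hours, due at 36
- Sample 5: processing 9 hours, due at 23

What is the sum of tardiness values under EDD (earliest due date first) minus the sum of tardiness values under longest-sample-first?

EDD (increasing due date): Sample 5 Sample 3 Sample 1 Sample 4 Sample 2.
Sample 5: 0→9, due 23, tardiness 0
Sample 3: 9→22, due 30, tardiness 0
Sample 1: 22→34, due 33, tardiness 1
Sample 4: 34→36, due 36, tardiness 0
Sample 2: 36→42, due 45, tardiness 0
Sum = 0+0+1+0+0 = 1.
LPT (decreasing processing time): Sample 3 Sample 1 Sample 5 Sample 2 Sample 4.
Sample 3: 0→13, due 30, tardiness 0
Sample 1: 13→25, due 33, tardiness 0
Sample 5: 25→34, due 23, tardiness 11
Sample 2: 34→40, due 45, tardiness 0
Sample 4: 40→42, due 36, tardiness 6
Sum = 0+0+11+0+6 = 17.
Difference = 1 − 17 = -16.

-16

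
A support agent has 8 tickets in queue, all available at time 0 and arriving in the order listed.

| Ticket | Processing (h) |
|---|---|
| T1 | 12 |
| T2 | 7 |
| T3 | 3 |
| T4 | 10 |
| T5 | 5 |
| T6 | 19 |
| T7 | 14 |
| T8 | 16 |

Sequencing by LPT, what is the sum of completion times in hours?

LPT (decreasing processing time): T6 T8 T7 T1 T4 T2 T5 T3.
T6: 0→19
T8: 19→35
T7: 35→49
T1: 49→61
T4: 61→71
T2: 71→78
T5: 78→83
T3: 83→86
Sum = 19+35+49+61+71+78+83+86 = 482.

482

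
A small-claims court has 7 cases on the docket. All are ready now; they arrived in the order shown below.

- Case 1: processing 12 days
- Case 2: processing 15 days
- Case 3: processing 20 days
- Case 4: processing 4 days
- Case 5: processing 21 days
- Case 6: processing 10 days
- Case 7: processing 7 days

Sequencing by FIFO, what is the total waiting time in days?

FIFO (arrival order): Case 1 Case 2 Case 3 Case 4 Case 5 Case 6 Case 7.
Case 1: waits 0, runs 0→12
Case 2: waits 12, runs 12→27
Case 3: waits 27, runs 27→47
Case 4: waits 47, runs 47→51
Case 5: waits 51, runs 51→72
Case 6: waits 72, runs 72→82
Case 7: waits 82, runs 82→89
Sum = 0+12+27+47+51+72+82 = 291.

291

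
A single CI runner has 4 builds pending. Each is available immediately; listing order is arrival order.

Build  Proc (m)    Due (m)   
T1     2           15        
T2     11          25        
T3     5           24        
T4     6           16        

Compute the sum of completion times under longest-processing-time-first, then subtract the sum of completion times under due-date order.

27

LPT (decreasing processing time): T2 T4 T3 T1.
T2: 0→11
T4: 11→17
T3: 17→22
T1: 22→24
Sum = 11+17+22+24 = 74.
EDD (increasing due date): T1 T4 T3 T2.
T1: 0→2
T4: 2→8
T3: 8→13
T2: 13→24
Sum = 2+8+13+24 = 47.
Difference = 74 − 47 = 27.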